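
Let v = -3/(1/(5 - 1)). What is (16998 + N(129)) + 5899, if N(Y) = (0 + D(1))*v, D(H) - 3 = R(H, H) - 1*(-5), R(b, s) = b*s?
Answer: 22789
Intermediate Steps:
v = -12 (v = -3/(1/4) = -3/1/4 = -3*4 = -12)
D(H) = 8 + H**2 (D(H) = 3 + (H*H - 1*(-5)) = 3 + (H**2 + 5) = 3 + (5 + H**2) = 8 + H**2)
N(Y) = -108 (N(Y) = (0 + (8 + 1**2))*(-12) = (0 + (8 + 1))*(-12) = (0 + 9)*(-12) = 9*(-12) = -108)
(16998 + N(129)) + 5899 = (16998 - 108) + 5899 = 16890 + 5899 = 22789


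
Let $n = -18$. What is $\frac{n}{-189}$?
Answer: $\frac{2}{21} \approx 0.095238$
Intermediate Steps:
$\frac{n}{-189} = - \frac{18}{-189} = \left(-18\right) \left(- \frac{1}{189}\right) = \frac{2}{21}$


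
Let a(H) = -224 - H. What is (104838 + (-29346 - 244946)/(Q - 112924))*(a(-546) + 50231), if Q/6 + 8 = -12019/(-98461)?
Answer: 29476639284285683664/5561631989 ≈ 5.3000e+9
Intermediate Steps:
Q = -4654014/98461 (Q = -48 + 6*(-12019/(-98461)) = -48 + 6*(-12019*(-1/98461)) = -48 + 6*(12019/98461) = -48 + 72114/98461 = -4654014/98461 ≈ -47.268)
(104838 + (-29346 - 244946)/(Q - 112924))*(a(-546) + 50231) = (104838 + (-29346 - 244946)/(-4654014/98461 - 112924))*((-224 - 1*(-546)) + 50231) = (104838 - 274292/(-11123263978/98461))*((-224 + 546) + 50231) = (104838 - 274292*(-98461/11123263978))*(322 + 50231) = (104838 + 13503532306/5561631989)*50553 = (583083877995088/5561631989)*50553 = 29476639284285683664/5561631989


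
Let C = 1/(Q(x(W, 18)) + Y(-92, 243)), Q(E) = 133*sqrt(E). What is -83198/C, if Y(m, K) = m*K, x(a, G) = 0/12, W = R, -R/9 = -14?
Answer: 1859974488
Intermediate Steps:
R = 126 (R = -9*(-14) = 126)
W = 126
x(a, G) = 0 (x(a, G) = 0*(1/12) = 0)
Y(m, K) = K*m
C = -1/22356 (C = 1/(133*sqrt(0) + 243*(-92)) = 1/(133*0 - 22356) = 1/(0 - 22356) = 1/(-22356) = -1/22356 ≈ -4.4731e-5)
-83198/C = -83198/(-1/22356) = -83198*(-22356) = 1859974488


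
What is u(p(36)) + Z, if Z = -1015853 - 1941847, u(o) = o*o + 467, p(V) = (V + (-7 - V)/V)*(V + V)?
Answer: 3322803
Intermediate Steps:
p(V) = 2*V*(V + (-7 - V)/V) (p(V) = (V + (-7 - V)/V)*(2*V) = 2*V*(V + (-7 - V)/V))
u(o) = 467 + o**2 (u(o) = o**2 + 467 = 467 + o**2)
Z = -2957700
u(p(36)) + Z = (467 + (-14 - 2*36 + 2*36**2)**2) - 2957700 = (467 + (-14 - 72 + 2*1296)**2) - 2957700 = (467 + (-14 - 72 + 2592)**2) - 2957700 = (467 + 2506**2) - 2957700 = (467 + 6280036) - 2957700 = 6280503 - 2957700 = 3322803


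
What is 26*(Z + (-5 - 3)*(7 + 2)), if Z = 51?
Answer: -546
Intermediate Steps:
26*(Z + (-5 - 3)*(7 + 2)) = 26*(51 + (-5 - 3)*(7 + 2)) = 26*(51 - 8*9) = 26*(51 - 72) = 26*(-21) = -546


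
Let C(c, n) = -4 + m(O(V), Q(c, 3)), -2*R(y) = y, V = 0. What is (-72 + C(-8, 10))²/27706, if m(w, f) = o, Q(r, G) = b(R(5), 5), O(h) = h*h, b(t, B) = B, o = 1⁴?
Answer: 5625/27706 ≈ 0.20302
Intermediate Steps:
R(y) = -y/2
o = 1
O(h) = h²
Q(r, G) = 5
m(w, f) = 1
C(c, n) = -3 (C(c, n) = -4 + 1 = -3)
(-72 + C(-8, 10))²/27706 = (-72 - 3)²/27706 = (-75)²*(1/27706) = 5625*(1/27706) = 5625/27706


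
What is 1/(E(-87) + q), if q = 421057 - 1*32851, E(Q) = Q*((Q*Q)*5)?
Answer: -1/2904309 ≈ -3.4432e-7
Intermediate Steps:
E(Q) = 5*Q**3 (E(Q) = Q*(Q**2*5) = Q*(5*Q**2) = 5*Q**3)
q = 388206 (q = 421057 - 32851 = 388206)
1/(E(-87) + q) = 1/(5*(-87)**3 + 388206) = 1/(5*(-658503) + 388206) = 1/(-3292515 + 388206) = 1/(-2904309) = -1/2904309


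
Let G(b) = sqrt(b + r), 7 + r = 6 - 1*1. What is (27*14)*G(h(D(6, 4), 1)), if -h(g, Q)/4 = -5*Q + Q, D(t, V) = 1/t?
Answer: 378*sqrt(14) ≈ 1414.3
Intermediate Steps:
r = -2 (r = -7 + (6 - 1*1) = -7 + (6 - 1) = -7 + 5 = -2)
h(g, Q) = 16*Q (h(g, Q) = -4*(-5*Q + Q) = -(-16)*Q = 16*Q)
G(b) = sqrt(-2 + b) (G(b) = sqrt(b - 2) = sqrt(-2 + b))
(27*14)*G(h(D(6, 4), 1)) = (27*14)*sqrt(-2 + 16*1) = 378*sqrt(-2 + 16) = 378*sqrt(14)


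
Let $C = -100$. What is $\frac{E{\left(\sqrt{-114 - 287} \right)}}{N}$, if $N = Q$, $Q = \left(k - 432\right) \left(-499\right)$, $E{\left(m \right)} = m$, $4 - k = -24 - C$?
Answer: $\frac{i \sqrt{401}}{251496} \approx 7.9623 \cdot 10^{-5} i$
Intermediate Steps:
$k = -72$ ($k = 4 - \left(-24 - -100\right) = 4 - \left(-24 + 100\right) = 4 - 76 = -72$)
$Q = 251496$ ($Q = \left(-72 - 432\right) \left(-499\right) = \left(-504\right) \left(-499\right) = 251496$)
$N = 251496$
$\frac{E{\left(\sqrt{-114 - 287} \right)}}{N} = \frac{\sqrt{-114 - 287}}{251496} = \sqrt{-401} \cdot \frac{1}{251496} = i \sqrt{401} \cdot \frac{1}{251496} = \frac{i \sqrt{401}}{251496}$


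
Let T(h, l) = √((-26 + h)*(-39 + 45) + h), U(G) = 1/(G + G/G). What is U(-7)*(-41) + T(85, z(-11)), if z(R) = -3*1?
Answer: 41/6 + √439 ≈ 27.786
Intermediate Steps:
z(R) = -3
U(G) = 1/(1 + G) (U(G) = 1/(G + 1) = 1/(1 + G))
T(h, l) = √(-156 + 7*h) (T(h, l) = √((-26 + h)*6 + h) = √((-156 + 6*h) + h) = √(-156 + 7*h))
U(-7)*(-41) + T(85, z(-11)) = -41/(1 - 7) + √(-156 + 7*85) = -41/(-6) + √(-156 + 595) = -⅙*(-41) + √439 = 41/6 + √439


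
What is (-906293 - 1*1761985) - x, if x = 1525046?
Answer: -4193324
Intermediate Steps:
(-906293 - 1*1761985) - x = (-906293 - 1*1761985) - 1*1525046 = (-906293 - 1761985) - 1525046 = -2668278 - 1525046 = -4193324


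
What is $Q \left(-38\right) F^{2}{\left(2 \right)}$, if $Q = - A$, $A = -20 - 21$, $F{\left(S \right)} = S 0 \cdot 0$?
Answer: $0$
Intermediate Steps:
$F{\left(S \right)} = 0$ ($F{\left(S \right)} = 0 \cdot 0 = 0$)
$A = -41$ ($A = -20 - 21 = -41$)
$Q = 41$ ($Q = \left(-1\right) \left(-41\right) = 41$)
$Q \left(-38\right) F^{2}{\left(2 \right)} = 41 \left(-38\right) 0^{2} = \left(-1558\right) 0 = 0$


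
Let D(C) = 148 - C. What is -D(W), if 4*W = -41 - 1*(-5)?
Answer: -157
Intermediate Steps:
W = -9 (W = (-41 - 1*(-5))/4 = (-41 + 5)/4 = (1/4)*(-36) = -9)
-D(W) = -(148 - 1*(-9)) = -(148 + 9) = -1*157 = -157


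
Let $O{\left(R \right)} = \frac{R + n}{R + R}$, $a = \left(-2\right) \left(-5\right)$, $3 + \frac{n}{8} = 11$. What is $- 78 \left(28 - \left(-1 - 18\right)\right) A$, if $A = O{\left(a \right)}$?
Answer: $- \frac{67821}{5} \approx -13564.0$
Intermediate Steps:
$n = 64$ ($n = -24 + 8 \cdot 11 = -24 + 88 = 64$)
$a = 10$
$O{\left(R \right)} = \frac{64 + R}{2 R}$ ($O{\left(R \right)} = \frac{R + 64}{R + R} = \frac{64 + R}{2 R}$)
$A = \frac{37}{10}$ ($A = \frac{64 + 10}{2 \cdot 10} = \frac{1}{2} \cdot \frac{1}{10} \cdot 74 = \frac{37}{10} \approx 3.7$)
$- 78 \left(28 - \left(-1 - 18\right)\right) A = - 78 \left(28 - \left(-1 - 18\right)\right) \frac{37}{10} = - 78 \left(28 - -19\right) \frac{37}{10} = - 78 \left(28 + 19\right) \frac{37}{10} = \left(-78\right) 47 \cdot \frac{37}{10} = \left(-3666\right) \frac{37}{10} = - \frac{67821}{5}$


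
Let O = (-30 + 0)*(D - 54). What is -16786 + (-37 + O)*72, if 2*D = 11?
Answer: 85310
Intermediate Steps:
D = 11/2 (D = (½)*11 = 11/2 ≈ 5.5000)
O = 1455 (O = (-30 + 0)*(11/2 - 54) = -30*(-97/2) = 1455)
-16786 + (-37 + O)*72 = -16786 + (-37 + 1455)*72 = -16786 + 1418*72 = -16786 + 102096 = 85310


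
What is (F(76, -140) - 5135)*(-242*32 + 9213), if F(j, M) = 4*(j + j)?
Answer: -6650163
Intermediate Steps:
F(j, M) = 8*j (F(j, M) = 4*(2*j) = 8*j)
(F(76, -140) - 5135)*(-242*32 + 9213) = (8*76 - 5135)*(-242*32 + 9213) = (608 - 5135)*(-7744 + 9213) = -4527*1469 = -6650163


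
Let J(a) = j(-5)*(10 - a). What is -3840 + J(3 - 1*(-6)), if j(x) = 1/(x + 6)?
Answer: -3839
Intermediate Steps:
j(x) = 1/(6 + x)
J(a) = 10 - a (J(a) = (10 - a)/(6 - 5) = (10 - a)/1 = 1*(10 - a) = 10 - a)
-3840 + J(3 - 1*(-6)) = -3840 + (10 - (3 - 1*(-6))) = -3840 + (10 - (3 + 6)) = -3840 + (10 - 1*9) = -3840 + (10 - 9) = -3840 + 1 = -3839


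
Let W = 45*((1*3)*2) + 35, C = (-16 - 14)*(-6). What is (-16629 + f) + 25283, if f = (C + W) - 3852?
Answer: 5287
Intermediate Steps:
C = 180 (C = -30*(-6) = 180)
W = 305 (W = 45*(3*2) + 35 = 45*6 + 35 = 270 + 35 = 305)
f = -3367 (f = (180 + 305) - 3852 = 485 - 3852 = -3367)
(-16629 + f) + 25283 = (-16629 - 3367) + 25283 = -19996 + 25283 = 5287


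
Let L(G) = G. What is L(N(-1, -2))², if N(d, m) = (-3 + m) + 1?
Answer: 16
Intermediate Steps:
N(d, m) = -2 + m
L(N(-1, -2))² = (-2 - 2)² = (-4)² = 16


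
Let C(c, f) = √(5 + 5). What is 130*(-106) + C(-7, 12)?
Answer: -13780 + √10 ≈ -13777.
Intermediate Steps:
C(c, f) = √10
130*(-106) + C(-7, 12) = 130*(-106) + √10 = -13780 + √10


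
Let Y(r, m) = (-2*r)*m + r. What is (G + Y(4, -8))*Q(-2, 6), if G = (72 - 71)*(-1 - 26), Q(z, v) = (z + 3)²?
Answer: 41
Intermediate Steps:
Y(r, m) = r - 2*m*r (Y(r, m) = -2*m*r + r = r - 2*m*r)
Q(z, v) = (3 + z)²
G = -27 (G = 1*(-27) = -27)
(G + Y(4, -8))*Q(-2, 6) = (-27 + 4*(1 - 2*(-8)))*(3 - 2)² = (-27 + 4*(1 + 16))*1² = (-27 + 4*17)*1 = (-27 + 68)*1 = 41*1 = 41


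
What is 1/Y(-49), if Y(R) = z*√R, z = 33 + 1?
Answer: -I/238 ≈ -0.0042017*I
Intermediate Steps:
z = 34
Y(R) = 34*√R
1/Y(-49) = 1/(34*√(-49)) = 1/(34*(7*I)) = 1/(238*I) = -I/238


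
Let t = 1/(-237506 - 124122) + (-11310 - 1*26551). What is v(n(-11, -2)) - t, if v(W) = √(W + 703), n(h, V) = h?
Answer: 13691597709/361628 + 2*√173 ≈ 37887.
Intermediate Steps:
v(W) = √(703 + W)
t = -13691597709/361628 (t = 1/(-361628) + (-11310 - 26551) = -1/361628 - 37861 = -13691597709/361628 ≈ -37861.)
v(n(-11, -2)) - t = √(703 - 11) - 1*(-13691597709/361628) = √692 + 13691597709/361628 = 2*√173 + 13691597709/361628 = 13691597709/361628 + 2*√173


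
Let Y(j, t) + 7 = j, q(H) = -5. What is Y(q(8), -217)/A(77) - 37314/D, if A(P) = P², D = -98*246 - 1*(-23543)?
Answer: 221227926/3349885 ≈ 66.040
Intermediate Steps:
Y(j, t) = -7 + j
D = -565 (D = -24108 + 23543 = -565)
Y(q(8), -217)/A(77) - 37314/D = (-7 - 5)/(77²) - 37314/(-565) = -12/5929 - 37314*(-1/565) = -12*1/5929 + 37314/565 = -12/5929 + 37314/565 = 221227926/3349885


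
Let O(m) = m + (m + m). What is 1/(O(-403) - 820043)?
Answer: -1/821252 ≈ -1.2177e-6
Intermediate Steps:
O(m) = 3*m (O(m) = m + 2*m = 3*m)
1/(O(-403) - 820043) = 1/(3*(-403) - 820043) = 1/(-1209 - 820043) = 1/(-821252) = -1/821252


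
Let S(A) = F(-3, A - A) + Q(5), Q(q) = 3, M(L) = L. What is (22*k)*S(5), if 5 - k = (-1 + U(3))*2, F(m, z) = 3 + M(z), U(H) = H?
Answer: 132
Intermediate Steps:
F(m, z) = 3 + z
S(A) = 6 (S(A) = (3 + (A - A)) + 3 = (3 + 0) + 3 = 3 + 3 = 6)
k = 1 (k = 5 - (-1 + 3)*2 = 5 - 2*2 = 5 - 1*4 = 5 - 4 = 1)
(22*k)*S(5) = (22*1)*6 = 22*6 = 132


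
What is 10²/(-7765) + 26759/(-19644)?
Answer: -41949607/30507132 ≈ -1.3751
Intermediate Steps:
10²/(-7765) + 26759/(-19644) = 100*(-1/7765) + 26759*(-1/19644) = -20/1553 - 26759/19644 = -41949607/30507132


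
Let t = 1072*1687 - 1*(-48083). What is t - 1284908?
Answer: 571639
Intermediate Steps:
t = 1856547 (t = 1808464 + 48083 = 1856547)
t - 1284908 = 1856547 - 1284908 = 571639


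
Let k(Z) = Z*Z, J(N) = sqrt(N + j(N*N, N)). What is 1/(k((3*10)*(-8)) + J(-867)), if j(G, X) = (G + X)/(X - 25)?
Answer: 2854400/164413524677 - 17*I*sqrt(130678)/493240574031 ≈ 1.7361e-5 - 1.2459e-8*I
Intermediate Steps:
j(G, X) = (G + X)/(-25 + X)
J(N) = sqrt(N + (N + N**2)/(-25 + N)) (J(N) = sqrt(N + (N*N + N)/(-25 + N)) = sqrt(N + (N**2 + N)/(-25 + N)) = sqrt(N + (N + N**2)/(-25 + N)))
k(Z) = Z**2
1/(k((3*10)*(-8)) + J(-867)) = 1/(((3*10)*(-8))**2 + sqrt(2)*sqrt(-867*(-12 - 867)/(-25 - 867))) = 1/((30*(-8))**2 + sqrt(2)*sqrt(-867*(-879)/(-892))) = 1/((-240)**2 + sqrt(2)*sqrt(-867*(-1/892)*(-879))) = 1/(57600 + sqrt(2)*sqrt(-762093/892)) = 1/(57600 + sqrt(2)*(51*I*sqrt(65339)/446)) = 1/(57600 + 51*I*sqrt(130678)/446)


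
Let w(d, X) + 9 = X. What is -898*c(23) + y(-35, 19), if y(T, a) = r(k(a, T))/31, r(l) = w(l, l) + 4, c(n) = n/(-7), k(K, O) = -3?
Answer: 640218/217 ≈ 2950.3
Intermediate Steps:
w(d, X) = -9 + X
c(n) = -n/7 (c(n) = n*(-1/7) = -n/7)
r(l) = -5 + l (r(l) = (-9 + l) + 4 = -5 + l)
y(T, a) = -8/31 (y(T, a) = (-5 - 3)/31 = -8*1/31 = -8/31)
-898*c(23) + y(-35, 19) = -(-898)*23/7 - 8/31 = -898*(-23/7) - 8/31 = 20654/7 - 8/31 = 640218/217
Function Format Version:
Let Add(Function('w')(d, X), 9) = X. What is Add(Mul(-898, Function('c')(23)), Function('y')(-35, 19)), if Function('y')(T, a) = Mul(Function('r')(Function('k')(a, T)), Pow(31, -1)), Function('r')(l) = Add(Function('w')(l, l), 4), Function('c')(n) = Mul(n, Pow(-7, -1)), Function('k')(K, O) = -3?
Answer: Rational(640218, 217) ≈ 2950.3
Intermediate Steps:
Function('w')(d, X) = Add(-9, X)
Function('c')(n) = Mul(Rational(-1, 7), n) (Function('c')(n) = Mul(n, Rational(-1, 7)) = Mul(Rational(-1, 7), n))
Function('r')(l) = Add(-5, l) (Function('r')(l) = Add(Add(-9, l), 4) = Add(-5, l))
Function('y')(T, a) = Rational(-8, 31) (Function('y')(T, a) = Mul(Add(-5, -3), Pow(31, -1)) = Mul(-8, Rational(1, 31)) = Rational(-8, 31))
Add(Mul(-898, Function('c')(23)), Function('y')(-35, 19)) = Add(Mul(-898, Mul(Rational(-1, 7), 23)), Rational(-8, 31)) = Add(Mul(-898, Rational(-23, 7)), Rational(-8, 31)) = Add(Rational(20654, 7), Rational(-8, 31)) = Rational(640218, 217)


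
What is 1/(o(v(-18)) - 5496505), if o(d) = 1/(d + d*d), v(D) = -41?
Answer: -1640/9014268199 ≈ -1.8193e-7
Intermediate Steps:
o(d) = 1/(d + d²)
1/(o(v(-18)) - 5496505) = 1/(1/((-41)*(1 - 41)) - 5496505) = 1/(-1/41/(-40) - 5496505) = 1/(-1/41*(-1/40) - 5496505) = 1/(1/1640 - 5496505) = 1/(-9014268199/1640) = -1640/9014268199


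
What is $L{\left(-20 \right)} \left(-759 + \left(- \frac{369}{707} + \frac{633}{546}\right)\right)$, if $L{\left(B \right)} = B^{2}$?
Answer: $- \frac{2788044200}{9191} \approx -3.0335 \cdot 10^{5}$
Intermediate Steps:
$L{\left(-20 \right)} \left(-759 + \left(- \frac{369}{707} + \frac{633}{546}\right)\right) = \left(-20\right)^{2} \left(-759 + \left(- \frac{369}{707} + \frac{633}{546}\right)\right) = 400 \left(-759 + \left(\left(-369\right) \frac{1}{707} + 633 \cdot \frac{1}{546}\right)\right) = 400 \left(-759 + \left(- \frac{369}{707} + \frac{211}{182}\right)\right) = 400 \left(-759 + \frac{11717}{18382}\right) = 400 \left(- \frac{13940221}{18382}\right) = - \frac{2788044200}{9191}$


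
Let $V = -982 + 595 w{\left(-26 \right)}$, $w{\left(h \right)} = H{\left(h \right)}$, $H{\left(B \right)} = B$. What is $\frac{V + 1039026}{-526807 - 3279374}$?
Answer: $- \frac{340858}{1268727} \approx -0.26866$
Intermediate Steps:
$w{\left(h \right)} = h$
$V = -16452$ ($V = -982 + 595 \left(-26\right) = -982 - 15470 = -16452$)
$\frac{V + 1039026}{-526807 - 3279374} = \frac{-16452 + 1039026}{-526807 - 3279374} = \frac{1022574}{-3806181} = 1022574 \left(- \frac{1}{3806181}\right) = - \frac{340858}{1268727}$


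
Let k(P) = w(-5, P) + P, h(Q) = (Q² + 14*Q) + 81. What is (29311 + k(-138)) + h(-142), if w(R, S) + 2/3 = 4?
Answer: 142300/3 ≈ 47433.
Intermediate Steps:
w(R, S) = 10/3 (w(R, S) = -⅔ + 4 = 10/3)
h(Q) = 81 + Q² + 14*Q
k(P) = 10/3 + P
(29311 + k(-138)) + h(-142) = (29311 + (10/3 - 138)) + (81 + (-142)² + 14*(-142)) = (29311 - 404/3) + (81 + 20164 - 1988) = 87529/3 + 18257 = 142300/3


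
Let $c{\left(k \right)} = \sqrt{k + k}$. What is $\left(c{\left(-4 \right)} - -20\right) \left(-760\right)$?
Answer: $-15200 - 1520 i \sqrt{2} \approx -15200.0 - 2149.6 i$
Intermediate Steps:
$c{\left(k \right)} = \sqrt{2} \sqrt{k}$ ($c{\left(k \right)} = \sqrt{2 k} = \sqrt{2} \sqrt{k}$)
$\left(c{\left(-4 \right)} - -20\right) \left(-760\right) = \left(\sqrt{2} \sqrt{-4} - -20\right) \left(-760\right) = \left(\sqrt{2} \cdot 2 i + 20\right) \left(-760\right) = \left(2 i \sqrt{2} + 20\right) \left(-760\right) = \left(20 + 2 i \sqrt{2}\right) \left(-760\right) = -15200 - 1520 i \sqrt{2}$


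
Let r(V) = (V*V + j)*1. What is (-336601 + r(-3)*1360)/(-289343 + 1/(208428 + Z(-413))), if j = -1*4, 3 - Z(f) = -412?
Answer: 68876630243/60427260148 ≈ 1.1398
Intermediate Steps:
Z(f) = 415 (Z(f) = 3 - 1*(-412) = 3 + 412 = 415)
j = -4
r(V) = -4 + V² (r(V) = (V*V - 4)*1 = (V² - 4)*1 = (-4 + V²)*1 = -4 + V²)
(-336601 + r(-3)*1360)/(-289343 + 1/(208428 + Z(-413))) = (-336601 + (-4 + (-3)²)*1360)/(-289343 + 1/(208428 + 415)) = (-336601 + (-4 + 9)*1360)/(-289343 + 1/208843) = (-336601 + 5*1360)/(-289343 + 1/208843) = (-336601 + 6800)/(-60427260148/208843) = -329801*(-208843/60427260148) = 68876630243/60427260148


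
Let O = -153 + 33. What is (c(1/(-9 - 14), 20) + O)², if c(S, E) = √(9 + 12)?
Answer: (120 - √21)² ≈ 13321.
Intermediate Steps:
c(S, E) = √21
O = -120
(c(1/(-9 - 14), 20) + O)² = (√21 - 120)² = (-120 + √21)²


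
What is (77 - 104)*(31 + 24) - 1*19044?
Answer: -20529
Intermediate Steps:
(77 - 104)*(31 + 24) - 1*19044 = -27*55 - 19044 = -1485 - 19044 = -20529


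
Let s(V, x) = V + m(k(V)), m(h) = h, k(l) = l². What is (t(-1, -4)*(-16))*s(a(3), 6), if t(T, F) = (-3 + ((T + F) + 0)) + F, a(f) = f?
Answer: 2304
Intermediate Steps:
t(T, F) = -3 + T + 2*F (t(T, F) = (-3 + ((F + T) + 0)) + F = (-3 + (F + T)) + F = (-3 + F + T) + F = -3 + T + 2*F)
s(V, x) = V + V²
(t(-1, -4)*(-16))*s(a(3), 6) = ((-3 - 1 + 2*(-4))*(-16))*(3*(1 + 3)) = ((-3 - 1 - 8)*(-16))*(3*4) = -12*(-16)*12 = 192*12 = 2304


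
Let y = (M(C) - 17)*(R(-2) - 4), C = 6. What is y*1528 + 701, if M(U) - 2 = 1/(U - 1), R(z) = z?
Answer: 681937/5 ≈ 1.3639e+5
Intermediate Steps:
M(U) = 2 + 1/(-1 + U) (M(U) = 2 + 1/(U - 1) = 2 + 1/(-1 + U))
y = 444/5 (y = ((-1 + 2*6)/(-1 + 6) - 17)*(-2 - 4) = ((-1 + 12)/5 - 17)*(-6) = ((⅕)*11 - 17)*(-6) = (11/5 - 17)*(-6) = -74/5*(-6) = 444/5 ≈ 88.800)
y*1528 + 701 = (444/5)*1528 + 701 = 678432/5 + 701 = 681937/5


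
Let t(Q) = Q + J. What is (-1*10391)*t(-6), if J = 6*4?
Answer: -187038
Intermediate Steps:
J = 24
t(Q) = 24 + Q (t(Q) = Q + 24 = 24 + Q)
(-1*10391)*t(-6) = (-1*10391)*(24 - 6) = -10391*18 = -187038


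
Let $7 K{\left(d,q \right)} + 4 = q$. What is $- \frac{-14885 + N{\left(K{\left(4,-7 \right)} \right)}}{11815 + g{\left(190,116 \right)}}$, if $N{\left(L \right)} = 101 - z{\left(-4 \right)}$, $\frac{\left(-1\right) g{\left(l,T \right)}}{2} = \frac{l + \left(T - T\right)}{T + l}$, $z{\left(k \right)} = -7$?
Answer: $\frac{322983}{258215} \approx 1.2508$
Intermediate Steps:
$K{\left(d,q \right)} = - \frac{4}{7} + \frac{q}{7}$
$g{\left(l,T \right)} = - \frac{2 l}{T + l}$ ($g{\left(l,T \right)} = - 2 \frac{l + \left(T - T\right)}{T + l} = - 2 \frac{l + 0}{T + l} = - 2 \frac{l}{T + l} = - \frac{2 l}{T + l}$)
$N{\left(L \right)} = 108$ ($N{\left(L \right)} = 101 - -7 = 101 + 7 = 108$)
$- \frac{-14885 + N{\left(K{\left(4,-7 \right)} \right)}}{11815 + g{\left(190,116 \right)}} = - \frac{-14885 + 108}{11815 - \frac{380}{116 + 190}} = - \frac{-14777}{11815 - \frac{380}{306}} = - \frac{-14777}{11815 - 380 \cdot \frac{1}{306}} = - \frac{-14777}{11815 - \frac{190}{153}} = - \frac{-14777}{\frac{1807505}{153}} = - \frac{\left(-14777\right) 153}{1807505} = \left(-1\right) \left(- \frac{322983}{258215}\right) = \frac{322983}{258215}$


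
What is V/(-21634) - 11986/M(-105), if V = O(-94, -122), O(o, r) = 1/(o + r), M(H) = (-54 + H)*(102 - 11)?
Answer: 1436151827/1733662224 ≈ 0.82839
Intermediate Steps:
M(H) = -4914 + 91*H (M(H) = (-54 + H)*91 = -4914 + 91*H)
V = -1/216 (V = 1/(-94 - 122) = 1/(-216) = -1/216 ≈ -0.0046296)
V/(-21634) - 11986/M(-105) = -1/216/(-21634) - 11986/(-4914 + 91*(-105)) = -1/216*(-1/21634) - 11986/(-4914 - 9555) = 1/4672944 - 11986/(-14469) = 1/4672944 - 11986*(-1/14469) = 1/4672944 + 922/1113 = 1436151827/1733662224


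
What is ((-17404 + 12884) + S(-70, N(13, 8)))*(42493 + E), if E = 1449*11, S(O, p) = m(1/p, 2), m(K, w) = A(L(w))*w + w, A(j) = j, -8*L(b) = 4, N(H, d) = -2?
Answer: -264054208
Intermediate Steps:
L(b) = -½ (L(b) = -⅛*4 = -½)
m(K, w) = w/2 (m(K, w) = -w/2 + w = w/2)
S(O, p) = 1 (S(O, p) = (½)*2 = 1)
E = 15939
((-17404 + 12884) + S(-70, N(13, 8)))*(42493 + E) = ((-17404 + 12884) + 1)*(42493 + 15939) = (-4520 + 1)*58432 = -4519*58432 = -264054208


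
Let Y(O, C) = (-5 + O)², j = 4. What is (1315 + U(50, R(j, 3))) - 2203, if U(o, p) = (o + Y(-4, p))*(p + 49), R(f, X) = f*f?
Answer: 7627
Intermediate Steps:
R(f, X) = f²
U(o, p) = (49 + p)*(81 + o) (U(o, p) = (o + (-5 - 4)²)*(p + 49) = (o + (-9)²)*(49 + p) = (o + 81)*(49 + p) = (81 + o)*(49 + p) = (49 + p)*(81 + o))
(1315 + U(50, R(j, 3))) - 2203 = (1315 + (3969 + 49*50 + 81*4² + 50*4²)) - 2203 = (1315 + (3969 + 2450 + 81*16 + 50*16)) - 2203 = (1315 + (3969 + 2450 + 1296 + 800)) - 2203 = (1315 + 8515) - 2203 = 9830 - 2203 = 7627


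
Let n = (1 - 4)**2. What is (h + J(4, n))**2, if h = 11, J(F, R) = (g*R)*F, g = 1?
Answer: 2209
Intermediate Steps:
n = 9 (n = (-3)**2 = 9)
J(F, R) = F*R (J(F, R) = (1*R)*F = R*F = F*R)
(h + J(4, n))**2 = (11 + 4*9)**2 = (11 + 36)**2 = 47**2 = 2209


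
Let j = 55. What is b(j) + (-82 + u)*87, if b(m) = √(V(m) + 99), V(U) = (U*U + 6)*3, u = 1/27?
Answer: -64177/9 + 2*√2298 ≈ -7034.9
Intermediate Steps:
u = 1/27 ≈ 0.037037
V(U) = 18 + 3*U² (V(U) = (U² + 6)*3 = (6 + U²)*3 = 18 + 3*U²)
b(m) = √(117 + 3*m²) (b(m) = √((18 + 3*m²) + 99) = √(117 + 3*m²))
b(j) + (-82 + u)*87 = √(117 + 3*55²) + (-82 + 1/27)*87 = √(117 + 3*3025) - 2213/27*87 = √(117 + 9075) - 64177/9 = √9192 - 64177/9 = 2*√2298 - 64177/9 = -64177/9 + 2*√2298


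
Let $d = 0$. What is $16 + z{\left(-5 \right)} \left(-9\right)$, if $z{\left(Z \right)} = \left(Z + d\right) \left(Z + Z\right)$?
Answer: $-434$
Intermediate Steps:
$z{\left(Z \right)} = 2 Z^{2}$ ($z{\left(Z \right)} = \left(Z + 0\right) \left(Z + Z\right) = Z 2 Z = 2 Z^{2}$)
$16 + z{\left(-5 \right)} \left(-9\right) = 16 + 2 \left(-5\right)^{2} \left(-9\right) = 16 + 2 \cdot 25 \left(-9\right) = 16 + 50 \left(-9\right) = 16 - 450 = -434$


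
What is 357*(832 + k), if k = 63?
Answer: 319515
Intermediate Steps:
357*(832 + k) = 357*(832 + 63) = 357*895 = 319515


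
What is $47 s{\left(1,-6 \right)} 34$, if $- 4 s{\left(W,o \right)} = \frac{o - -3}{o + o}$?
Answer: $- \frac{799}{8} \approx -99.875$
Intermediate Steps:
$s{\left(W,o \right)} = - \frac{3 + o}{8 o}$ ($s{\left(W,o \right)} = - \frac{\left(o - -3\right) \frac{1}{o + o}}{4} = - \frac{\left(o + \left(-2 + 5\right)\right) \frac{1}{2 o}}{4} = - \frac{\left(o + 3\right) \frac{1}{2 o}}{4} = - \frac{\left(3 + o\right) \frac{1}{2 o}}{4} = - \frac{\frac{1}{2} \frac{1}{o} \left(3 + o\right)}{4} = - \frac{3 + o}{8 o}$)
$47 s{\left(1,-6 \right)} 34 = 47 \frac{-3 - -6}{8 \left(-6\right)} 34 = 47 \cdot \frac{1}{8} \left(- \frac{1}{6}\right) \left(-3 + 6\right) 34 = 47 \cdot \frac{1}{8} \left(- \frac{1}{6}\right) 3 \cdot 34 = 47 \left(- \frac{1}{16}\right) 34 = \left(- \frac{47}{16}\right) 34 = - \frac{799}{8}$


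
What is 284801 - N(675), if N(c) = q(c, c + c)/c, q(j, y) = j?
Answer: 284800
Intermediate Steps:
N(c) = 1 (N(c) = c/c = 1)
284801 - N(675) = 284801 - 1*1 = 284801 - 1 = 284800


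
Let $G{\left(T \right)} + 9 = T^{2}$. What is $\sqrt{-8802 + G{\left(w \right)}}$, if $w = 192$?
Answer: $3 \sqrt{3117} \approx 167.49$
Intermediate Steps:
$G{\left(T \right)} = -9 + T^{2}$
$\sqrt{-8802 + G{\left(w \right)}} = \sqrt{-8802 - \left(9 - 192^{2}\right)} = \sqrt{-8802 + \left(-9 + 36864\right)} = \sqrt{-8802 + 36855} = \sqrt{28053} = 3 \sqrt{3117}$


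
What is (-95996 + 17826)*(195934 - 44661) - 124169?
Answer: -11825134579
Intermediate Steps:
(-95996 + 17826)*(195934 - 44661) - 124169 = -78170*151273 - 124169 = -11825010410 - 124169 = -11825134579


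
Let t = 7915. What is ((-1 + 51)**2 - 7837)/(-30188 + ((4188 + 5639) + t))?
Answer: 5337/12446 ≈ 0.42881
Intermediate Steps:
((-1 + 51)**2 - 7837)/(-30188 + ((4188 + 5639) + t)) = ((-1 + 51)**2 - 7837)/(-30188 + ((4188 + 5639) + 7915)) = (50**2 - 7837)/(-30188 + (9827 + 7915)) = (2500 - 7837)/(-30188 + 17742) = -5337/(-12446) = -5337*(-1/12446) = 5337/12446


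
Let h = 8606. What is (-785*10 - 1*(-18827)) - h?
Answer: 2371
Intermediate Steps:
(-785*10 - 1*(-18827)) - h = (-785*10 - 1*(-18827)) - 1*8606 = (-7850 + 18827) - 8606 = 10977 - 8606 = 2371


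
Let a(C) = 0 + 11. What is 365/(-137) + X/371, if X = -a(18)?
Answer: -136922/50827 ≈ -2.6939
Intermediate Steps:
a(C) = 11
X = -11 (X = -1*11 = -11)
365/(-137) + X/371 = 365/(-137) - 11/371 = 365*(-1/137) - 11*1/371 = -365/137 - 11/371 = -136922/50827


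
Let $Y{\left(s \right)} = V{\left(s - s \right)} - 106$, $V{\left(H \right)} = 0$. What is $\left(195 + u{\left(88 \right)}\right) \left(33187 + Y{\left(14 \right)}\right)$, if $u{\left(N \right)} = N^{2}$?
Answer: $262630059$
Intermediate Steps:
$Y{\left(s \right)} = -106$ ($Y{\left(s \right)} = 0 - 106 = -106$)
$\left(195 + u{\left(88 \right)}\right) \left(33187 + Y{\left(14 \right)}\right) = \left(195 + 88^{2}\right) \left(33187 - 106\right) = \left(195 + 7744\right) 33081 = 7939 \cdot 33081 = 262630059$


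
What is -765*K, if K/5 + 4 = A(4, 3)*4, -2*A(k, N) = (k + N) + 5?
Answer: 107100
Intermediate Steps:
A(k, N) = -5/2 - N/2 - k/2 (A(k, N) = -((k + N) + 5)/2 = -((N + k) + 5)/2 = -(5 + N + k)/2 = -5/2 - N/2 - k/2)
K = -140 (K = -20 + 5*((-5/2 - ½*3 - ½*4)*4) = -20 + 5*((-5/2 - 3/2 - 2)*4) = -20 + 5*(-6*4) = -20 + 5*(-24) = -20 - 120 = -140)
-765*K = -765*(-140) = 107100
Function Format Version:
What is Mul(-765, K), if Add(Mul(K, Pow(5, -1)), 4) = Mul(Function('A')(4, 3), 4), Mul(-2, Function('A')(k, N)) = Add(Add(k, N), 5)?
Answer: 107100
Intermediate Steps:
Function('A')(k, N) = Add(Rational(-5, 2), Mul(Rational(-1, 2), N), Mul(Rational(-1, 2), k)) (Function('A')(k, N) = Mul(Rational(-1, 2), Add(Add(k, N), 5)) = Mul(Rational(-1, 2), Add(Add(N, k), 5)) = Mul(Rational(-1, 2), Add(5, N, k)) = Add(Rational(-5, 2), Mul(Rational(-1, 2), N), Mul(Rational(-1, 2), k)))
K = -140 (K = Add(-20, Mul(5, Mul(Add(Rational(-5, 2), Mul(Rational(-1, 2), 3), Mul(Rational(-1, 2), 4)), 4))) = Add(-20, Mul(5, Mul(Add(Rational(-5, 2), Rational(-3, 2), -2), 4))) = Add(-20, Mul(5, Mul(-6, 4))) = Add(-20, Mul(5, -24)) = Add(-20, -120) = -140)
Mul(-765, K) = Mul(-765, -140) = 107100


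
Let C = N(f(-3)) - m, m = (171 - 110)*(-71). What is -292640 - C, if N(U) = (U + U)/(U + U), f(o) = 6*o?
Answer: -296972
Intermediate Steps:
m = -4331 (m = 61*(-71) = -4331)
N(U) = 1 (N(U) = (2*U)/((2*U)) = (2*U)*(1/(2*U)) = 1)
C = 4332 (C = 1 - 1*(-4331) = 1 + 4331 = 4332)
-292640 - C = -292640 - 1*4332 = -292640 - 4332 = -296972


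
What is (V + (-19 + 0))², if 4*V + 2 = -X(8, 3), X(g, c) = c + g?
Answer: 7921/16 ≈ 495.06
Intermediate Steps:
V = -13/4 (V = -½ + (-(3 + 8))/4 = -½ + (-1*11)/4 = -½ + (¼)*(-11) = -½ - 11/4 = -13/4 ≈ -3.2500)
(V + (-19 + 0))² = (-13/4 + (-19 + 0))² = (-13/4 - 19)² = (-89/4)² = 7921/16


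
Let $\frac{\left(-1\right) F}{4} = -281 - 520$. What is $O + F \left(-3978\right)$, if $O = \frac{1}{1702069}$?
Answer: $- \frac{21693740864327}{1702069} \approx -1.2746 \cdot 10^{7}$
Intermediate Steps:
$O = \frac{1}{1702069} \approx 5.8752 \cdot 10^{-7}$
$F = 3204$ ($F = - 4 \left(-281 - 520\right) = \left(-4\right) \left(-801\right) = 3204$)
$O + F \left(-3978\right) = \frac{1}{1702069} + 3204 \left(-3978\right) = \frac{1}{1702069} - 12745512 = - \frac{21693740864327}{1702069}$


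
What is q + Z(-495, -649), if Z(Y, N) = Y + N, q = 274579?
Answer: 273435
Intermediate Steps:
Z(Y, N) = N + Y
q + Z(-495, -649) = 274579 + (-649 - 495) = 274579 - 1144 = 273435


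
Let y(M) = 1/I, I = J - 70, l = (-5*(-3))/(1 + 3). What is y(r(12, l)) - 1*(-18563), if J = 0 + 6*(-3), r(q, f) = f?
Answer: 1633543/88 ≈ 18563.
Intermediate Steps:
l = 15/4 ≈ 3.7500
J = -18 (J = 0 - 18 = -18)
I = -88 (I = -18 - 70 = -88)
y(M) = -1/88 (y(M) = 1/(-88) = -1/88)
y(r(12, l)) - 1*(-18563) = -1/88 - 1*(-18563) = -1/88 + 18563 = 1633543/88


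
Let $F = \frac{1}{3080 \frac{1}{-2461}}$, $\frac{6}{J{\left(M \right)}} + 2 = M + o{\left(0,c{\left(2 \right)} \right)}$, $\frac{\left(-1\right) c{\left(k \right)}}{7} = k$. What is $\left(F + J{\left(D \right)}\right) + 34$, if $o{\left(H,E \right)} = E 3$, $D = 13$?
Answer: $\frac{3151549}{95480} \approx 33.007$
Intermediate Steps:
$c{\left(k \right)} = - 7 k$
$o{\left(H,E \right)} = 3 E$
$J{\left(M \right)} = \frac{6}{-44 + M}$ ($J{\left(M \right)} = \frac{6}{-2 + \left(M + 3 \left(\left(-7\right) 2\right)\right)} = \frac{6}{-2 + \left(M + 3 \left(-14\right)\right)} = \frac{6}{-2 + \left(M - 42\right)} = \frac{6}{-2 + \left(-42 + M\right)} = \frac{6}{-44 + M}$)
$F = - \frac{2461}{3080}$ ($F = \frac{1}{3080 \left(- \frac{1}{2461}\right)} = \frac{1}{- \frac{3080}{2461}} = - \frac{2461}{3080} \approx -0.79903$)
$\left(F + J{\left(D \right)}\right) + 34 = \left(- \frac{2461}{3080} + \frac{6}{-44 + 13}\right) + 34 = \left(- \frac{2461}{3080} + \frac{6}{-31}\right) + 34 = \left(- \frac{2461}{3080} + 6 \left(- \frac{1}{31}\right)\right) + 34 = \left(- \frac{2461}{3080} - \frac{6}{31}\right) + 34 = - \frac{94771}{95480} + 34 = \frac{3151549}{95480}$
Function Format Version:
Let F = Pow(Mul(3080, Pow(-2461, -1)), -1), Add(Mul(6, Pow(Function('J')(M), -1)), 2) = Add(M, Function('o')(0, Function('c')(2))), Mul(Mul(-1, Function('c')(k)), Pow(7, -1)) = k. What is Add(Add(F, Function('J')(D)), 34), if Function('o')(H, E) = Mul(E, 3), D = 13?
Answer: Rational(3151549, 95480) ≈ 33.007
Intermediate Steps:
Function('c')(k) = Mul(-7, k)
Function('o')(H, E) = Mul(3, E)
Function('J')(M) = Mul(6, Pow(Add(-44, M), -1)) (Function('J')(M) = Mul(6, Pow(Add(-2, Add(M, Mul(3, Mul(-7, 2)))), -1)) = Mul(6, Pow(Add(-2, Add(M, Mul(3, -14))), -1)) = Mul(6, Pow(Add(-2, Add(M, -42)), -1)) = Mul(6, Pow(Add(-2, Add(-42, M)), -1)) = Mul(6, Pow(Add(-44, M), -1)))
F = Rational(-2461, 3080) (F = Pow(Mul(3080, Rational(-1, 2461)), -1) = Pow(Rational(-3080, 2461), -1) = Rational(-2461, 3080) ≈ -0.79903)
Add(Add(F, Function('J')(D)), 34) = Add(Add(Rational(-2461, 3080), Mul(6, Pow(Add(-44, 13), -1))), 34) = Add(Add(Rational(-2461, 3080), Mul(6, Pow(-31, -1))), 34) = Add(Add(Rational(-2461, 3080), Mul(6, Rational(-1, 31))), 34) = Add(Add(Rational(-2461, 3080), Rational(-6, 31)), 34) = Add(Rational(-94771, 95480), 34) = Rational(3151549, 95480)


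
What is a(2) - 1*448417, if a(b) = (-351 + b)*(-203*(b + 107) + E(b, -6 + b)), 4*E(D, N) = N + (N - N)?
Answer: 7274255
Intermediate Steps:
E(D, N) = N/4 (E(D, N) = (N + (N - N))/4 = (N + 0)/4 = N/4)
a(b) = (-351 + b)*(-43445/2 - 811*b/4) (a(b) = (-351 + b)*(-203*(b + 107) + (-6 + b)/4) = (-351 + b)*(-203*(107 + b) + (-3/2 + b/4)) = (-351 + b)*((-21721 - 203*b) + (-3/2 + b/4)) = (-351 + b)*(-43445/2 - 811*b/4))
a(2) - 1*448417 = (15249195/2 - 811/4*2**2 + (197771/4)*2) - 1*448417 = (15249195/2 - 811/4*4 + 197771/2) - 448417 = (15249195/2 - 811 + 197771/2) - 448417 = 7722672 - 448417 = 7274255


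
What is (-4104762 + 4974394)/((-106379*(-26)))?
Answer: 434816/1382927 ≈ 0.31442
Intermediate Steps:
(-4104762 + 4974394)/((-106379*(-26))) = 869632/2765854 = 869632*(1/2765854) = 434816/1382927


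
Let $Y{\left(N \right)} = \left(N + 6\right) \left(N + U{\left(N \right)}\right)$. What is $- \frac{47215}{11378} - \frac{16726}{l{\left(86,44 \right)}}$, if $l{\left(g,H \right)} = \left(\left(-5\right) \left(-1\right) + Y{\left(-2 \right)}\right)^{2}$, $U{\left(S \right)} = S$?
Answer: $- \frac{196021443}{1376738} \approx -142.38$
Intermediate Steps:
$Y{\left(N \right)} = 2 N \left(6 + N\right)$ ($Y{\left(N \right)} = \left(N + 6\right) \left(N + N\right) = \left(6 + N\right) 2 N = 2 N \left(6 + N\right)$)
$l{\left(g,H \right)} = 121$ ($l{\left(g,H \right)} = \left(\left(-5\right) \left(-1\right) + 2 \left(-2\right) \left(6 - 2\right)\right)^{2} = \left(5 + 2 \left(-2\right) 4\right)^{2} = \left(5 - 16\right)^{2} = \left(-11\right)^{2} = 121$)
$- \frac{47215}{11378} - \frac{16726}{l{\left(86,44 \right)}} = - \frac{47215}{11378} - \frac{16726}{121} = - \frac{196021443}{1376738}$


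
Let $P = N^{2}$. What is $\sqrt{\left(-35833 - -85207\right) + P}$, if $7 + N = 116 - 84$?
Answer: $\sqrt{49999} \approx 223.6$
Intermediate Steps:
$N = 25$ ($N = -7 + \left(116 - 84\right) = -7 + 32 = 25$)
$P = 625$ ($P = 25^{2} = 625$)
$\sqrt{\left(-35833 - -85207\right) + P} = \sqrt{\left(-35833 - -85207\right) + 625} = \sqrt{\left(-35833 + 85207\right) + 625} = \sqrt{49374 + 625} = \sqrt{49999}$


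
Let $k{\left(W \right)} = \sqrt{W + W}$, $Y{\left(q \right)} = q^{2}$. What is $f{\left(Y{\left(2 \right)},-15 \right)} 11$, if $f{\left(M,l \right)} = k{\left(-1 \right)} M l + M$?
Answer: $44 - 660 i \sqrt{2} \approx 44.0 - 933.38 i$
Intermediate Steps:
$k{\left(W \right)} = \sqrt{2} \sqrt{W}$ ($k{\left(W \right)} = \sqrt{2 W} = \sqrt{2} \sqrt{W}$)
$f{\left(M,l \right)} = M + i M l \sqrt{2}$ ($f{\left(M,l \right)} = \sqrt{2} \sqrt{-1} M l + M = \sqrt{2} i M l + M = i \sqrt{2} M l + M = i M \sqrt{2} l + M = i M l \sqrt{2} + M = M + i M l \sqrt{2}$)
$f{\left(Y{\left(2 \right)},-15 \right)} 11 = 2^{2} \left(1 + i \left(-15\right) \sqrt{2}\right) 11 = 4 \left(1 - 15 i \sqrt{2}\right) 11 = \left(4 - 60 i \sqrt{2}\right) 11 = 44 - 660 i \sqrt{2}$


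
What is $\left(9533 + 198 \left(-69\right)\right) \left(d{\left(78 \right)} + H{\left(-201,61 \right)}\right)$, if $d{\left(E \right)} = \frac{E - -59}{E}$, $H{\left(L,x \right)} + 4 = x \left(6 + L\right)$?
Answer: $\frac{3831650065}{78} \approx 4.9124 \cdot 10^{7}$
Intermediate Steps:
$H{\left(L,x \right)} = -4 + x \left(6 + L\right)$
$d{\left(E \right)} = \frac{59 + E}{E}$ ($d{\left(E \right)} = \frac{E + 59}{E} = \frac{59 + E}{E}$)
$\left(9533 + 198 \left(-69\right)\right) \left(d{\left(78 \right)} + H{\left(-201,61 \right)}\right) = \left(9533 + 198 \left(-69\right)\right) \left(\frac{59 + 78}{78} - 11899\right) = \left(9533 - 13662\right) \left(\frac{1}{78} \cdot 137 - 11899\right) = - 4129 \left(\frac{137}{78} - 11899\right) = \left(-4129\right) \left(- \frac{927985}{78}\right) = \frac{3831650065}{78}$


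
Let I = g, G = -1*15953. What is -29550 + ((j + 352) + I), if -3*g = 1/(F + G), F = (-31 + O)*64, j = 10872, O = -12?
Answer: -1028363489/56115 ≈ -18326.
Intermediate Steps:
G = -15953
F = -2752 (F = (-31 - 12)*64 = -43*64 = -2752)
g = 1/56115 (g = -1/(3*(-2752 - 15953)) = -⅓/(-18705) = -⅓*(-1/18705) = 1/56115 ≈ 1.7821e-5)
I = 1/56115 ≈ 1.7821e-5
-29550 + ((j + 352) + I) = -29550 + ((10872 + 352) + 1/56115) = -29550 + (11224 + 1/56115) = -29550 + 629834761/56115 = -1028363489/56115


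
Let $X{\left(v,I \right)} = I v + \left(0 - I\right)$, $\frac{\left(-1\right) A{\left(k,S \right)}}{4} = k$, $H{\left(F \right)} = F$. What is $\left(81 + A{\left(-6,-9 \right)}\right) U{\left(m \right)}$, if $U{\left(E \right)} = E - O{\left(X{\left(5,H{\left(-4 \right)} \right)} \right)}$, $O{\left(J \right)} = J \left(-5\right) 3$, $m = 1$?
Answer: $-25095$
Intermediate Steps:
$A{\left(k,S \right)} = - 4 k$
$X{\left(v,I \right)} = - I + I v$ ($X{\left(v,I \right)} = I v - I = - I + I v$)
$O{\left(J \right)} = - 15 J$ ($O{\left(J \right)} = - 5 J 3 = - 15 J$)
$U{\left(E \right)} = -240 + E$ ($U{\left(E \right)} = E - - 15 \left(- 4 \left(-1 + 5\right)\right) = E - - 15 \left(\left(-4\right) 4\right) = E - \left(-15\right) \left(-16\right) = E - 240 = -240 + E$)
$\left(81 + A{\left(-6,-9 \right)}\right) U{\left(m \right)} = \left(81 - -24\right) \left(-240 + 1\right) = \left(81 + 24\right) \left(-239\right) = 105 \left(-239\right) = -25095$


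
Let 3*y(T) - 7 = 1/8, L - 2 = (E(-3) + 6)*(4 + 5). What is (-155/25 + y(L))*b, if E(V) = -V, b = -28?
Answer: 1071/10 ≈ 107.10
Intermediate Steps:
L = 83 (L = 2 + (-1*(-3) + 6)*(4 + 5) = 2 + (3 + 6)*9 = 2 + 9*9 = 2 + 81 = 83)
y(T) = 19/8 (y(T) = 7/3 + (1/3)/8 = 7/3 + (1/3)*(1/8) = 7/3 + 1/24 = 19/8)
(-155/25 + y(L))*b = (-155/25 + 19/8)*(-28) = (-155*1/25 + 19/8)*(-28) = (-31/5 + 19/8)*(-28) = -153/40*(-28) = 1071/10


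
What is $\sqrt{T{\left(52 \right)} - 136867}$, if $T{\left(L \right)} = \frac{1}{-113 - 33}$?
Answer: $\frac{3 i \sqrt{324161902}}{146} \approx 369.96 i$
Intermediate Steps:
$T{\left(L \right)} = - \frac{1}{146}$ ($T{\left(L \right)} = \frac{1}{-146} = - \frac{1}{146}$)
$\sqrt{T{\left(52 \right)} - 136867} = \sqrt{- \frac{1}{146} - 136867} = \sqrt{- \frac{19982583}{146}} = \frac{3 i \sqrt{324161902}}{146}$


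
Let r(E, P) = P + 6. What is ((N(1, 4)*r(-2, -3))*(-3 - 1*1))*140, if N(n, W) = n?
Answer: -1680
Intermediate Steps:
r(E, P) = 6 + P
((N(1, 4)*r(-2, -3))*(-3 - 1*1))*140 = ((1*(6 - 3))*(-3 - 1*1))*140 = ((1*3)*(-3 - 1))*140 = (3*(-4))*140 = -12*140 = -1680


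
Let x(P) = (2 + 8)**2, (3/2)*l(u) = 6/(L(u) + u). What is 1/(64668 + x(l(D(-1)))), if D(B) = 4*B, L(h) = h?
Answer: 1/64768 ≈ 1.5440e-5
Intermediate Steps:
l(u) = 2/u (l(u) = 2*(6/(u + u))/3 = 2*(6/((2*u)))/3 = 2*(6*(1/(2*u)))/3 = 2*(3/u)/3 = 2/u)
x(P) = 100 (x(P) = 10**2 = 100)
1/(64668 + x(l(D(-1)))) = 1/(64668 + 100) = 1/64768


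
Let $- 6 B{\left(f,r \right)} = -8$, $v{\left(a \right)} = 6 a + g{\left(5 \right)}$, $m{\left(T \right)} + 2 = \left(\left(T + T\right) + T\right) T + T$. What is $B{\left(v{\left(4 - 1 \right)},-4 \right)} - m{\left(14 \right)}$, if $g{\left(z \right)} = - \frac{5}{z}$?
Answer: $- \frac{1796}{3} \approx -598.67$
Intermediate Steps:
$m{\left(T \right)} = -2 + T + 3 T^{2}$ ($m{\left(T \right)} = -2 + \left(\left(\left(T + T\right) + T\right) T + T\right) = -2 + \left(\left(2 T + T\right) T + T\right) = -2 + \left(3 T T + T\right) = -2 + \left(3 T^{2} + T\right) = -2 + \left(T + 3 T^{2}\right) = -2 + T + 3 T^{2}$)
$v{\left(a \right)} = -1 + 6 a$ ($v{\left(a \right)} = 6 a - \frac{5}{5} = 6 a - 1 = -1 + 6 a$)
$B{\left(f,r \right)} = \frac{4}{3}$ ($B{\left(f,r \right)} = \left(- \frac{1}{6}\right) \left(-8\right) = \frac{4}{3}$)
$B{\left(v{\left(4 - 1 \right)},-4 \right)} - m{\left(14 \right)} = \frac{4}{3} - \left(-2 + 14 + 3 \cdot 14^{2}\right) = \frac{4}{3} - \left(-2 + 14 + 3 \cdot 196\right) = \frac{4}{3} - \left(-2 + 14 + 588\right) = \frac{4}{3} - 600 = - \frac{1796}{3}$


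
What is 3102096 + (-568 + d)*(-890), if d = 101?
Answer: 3517726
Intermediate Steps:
3102096 + (-568 + d)*(-890) = 3102096 + (-568 + 101)*(-890) = 3102096 - 467*(-890) = 3102096 + 415630 = 3517726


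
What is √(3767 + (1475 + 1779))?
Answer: √7021 ≈ 83.791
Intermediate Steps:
√(3767 + (1475 + 1779)) = √(3767 + 3254) = √7021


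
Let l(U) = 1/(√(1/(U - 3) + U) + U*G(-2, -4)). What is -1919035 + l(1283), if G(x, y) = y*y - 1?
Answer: -909760740842528965/474071989759 - 16*√8211205/474071989759 ≈ -1.9190e+6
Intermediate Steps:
G(x, y) = -1 + y² (G(x, y) = y² - 1 = -1 + y²)
l(U) = 1/(√(U + 1/(-3 + U)) + 15*U) (l(U) = 1/(√(1/(U - 3) + U) + U*(-1 + (-4)²)) = 1/(√(1/(-3 + U) + U) + U*(-1 + 16)) = 1/(√(U + 1/(-3 + U)) + U*15) = 1/(√(U + 1/(-3 + U)) + 15*U))
-1919035 + l(1283) = -1919035 + 1/(√((1 + 1283² - 3*1283)/(-3 + 1283)) + 15*1283) = -1919035 + 1/(√((1 + 1646089 - 3849)/1280) + 19245) = -1919035 + 1/(√((1/1280)*1642241) + 19245) = -1919035 + 1/(√(1642241/1280) + 19245) = -1919035 + 1/(√8211205/80 + 19245) = -1919035 + 1/(19245 + √8211205/80)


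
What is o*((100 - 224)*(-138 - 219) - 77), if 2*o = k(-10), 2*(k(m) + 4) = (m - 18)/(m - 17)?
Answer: -2076977/27 ≈ -76925.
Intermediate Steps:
k(m) = -4 + (-18 + m)/(2*(-17 + m)) (k(m) = -4 + ((m - 18)/(m - 17))/2 = -4 + ((-18 + m)/(-17 + m))/2 = -4 + (-18 + m)/(2*(-17 + m)))
o = -47/27 (o = ((118 - 7*(-10))/(2*(-17 - 10)))/2 = ((1/2)*(118 + 70)/(-27))/2 = ((1/2)*(-1/27)*188)/2 = (1/2)*(-94/27) = -47/27 ≈ -1.7407)
o*((100 - 224)*(-138 - 219) - 77) = -47*((100 - 224)*(-138 - 219) - 77)/27 = -47*(-124*(-357) - 77)/27 = -47*(44268 - 77)/27 = -47/27*44191 = -2076977/27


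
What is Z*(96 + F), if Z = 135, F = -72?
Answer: 3240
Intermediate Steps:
Z*(96 + F) = 135*(96 - 72) = 135*24 = 3240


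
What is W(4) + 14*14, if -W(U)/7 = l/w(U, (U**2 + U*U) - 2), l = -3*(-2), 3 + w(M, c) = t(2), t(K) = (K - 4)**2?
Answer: 154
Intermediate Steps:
t(K) = (-4 + K)**2
w(M, c) = 1 (w(M, c) = -3 + (-4 + 2)**2 = -3 + (-2)**2 = -3 + 4 = 1)
l = 6
W(U) = -42 (W(U) = -42/1 = -42)
W(4) + 14*14 = -42 + 14*14 = -42 + 196 = 154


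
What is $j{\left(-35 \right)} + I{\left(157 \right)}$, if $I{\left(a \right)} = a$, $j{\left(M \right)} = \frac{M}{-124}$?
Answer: $\frac{19503}{124} \approx 157.28$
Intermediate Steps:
$j{\left(M \right)} = - \frac{M}{124}$ ($j{\left(M \right)} = M \left(- \frac{1}{124}\right) = - \frac{M}{124}$)
$j{\left(-35 \right)} + I{\left(157 \right)} = \left(- \frac{1}{124}\right) \left(-35\right) + 157 = \frac{35}{124} + 157 = \frac{19503}{124}$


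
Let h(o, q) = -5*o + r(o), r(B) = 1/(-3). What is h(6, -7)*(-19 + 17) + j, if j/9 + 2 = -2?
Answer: 74/3 ≈ 24.667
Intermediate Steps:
j = -36 (j = -18 + 9*(-2) = -18 - 18 = -36)
r(B) = -⅓
h(o, q) = -⅓ - 5*o (h(o, q) = -5*o - ⅓ = -⅓ - 5*o)
h(6, -7)*(-19 + 17) + j = (-⅓ - 5*6)*(-19 + 17) - 36 = (-⅓ - 30)*(-2) - 36 = -91/3*(-2) - 36 = 182/3 - 36 = 74/3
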